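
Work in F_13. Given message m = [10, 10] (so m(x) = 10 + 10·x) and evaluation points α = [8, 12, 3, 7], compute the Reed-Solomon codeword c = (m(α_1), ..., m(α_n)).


c = [12, 0, 1, 2]

Message polynomial: m(x) = 10 + 10·x (mod 13).
For each evaluation point α_i, compute m(α_i) mod 13:
  α_1 = 8: Horner steps 10 → 12, so m(8) = 12.
  α_2 = 12: Horner steps 10 → 0, so m(12) = 0.
  α_3 = 3: Horner steps 10 → 1, so m(3) = 1.
  α_4 = 7: Horner steps 10 → 2, so m(7) = 2.
Codeword c = [12, 0, 1, 2] ∈ F_13^4.


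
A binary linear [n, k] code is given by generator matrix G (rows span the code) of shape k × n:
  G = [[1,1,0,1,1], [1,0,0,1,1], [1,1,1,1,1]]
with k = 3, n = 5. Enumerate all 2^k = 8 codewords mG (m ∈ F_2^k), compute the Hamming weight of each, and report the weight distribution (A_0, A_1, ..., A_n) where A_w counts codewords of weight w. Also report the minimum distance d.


Weight distribution: A_0 = 1, A_1 = 2, A_2 = 1, A_3 = 1, A_4 = 2, A_5 = 1. Minimum distance d = 1.

Enumerate all 2^3 = 8 messages m ∈ F_2^3.
For each, compute codeword c = mG in F_2^5, then tally its weight.
  m = 000 → c = 00000, weight = 0.
  m = 100 → c = 11011, weight = 4.
  m = 010 → c = 10011, weight = 3.
  m = 110 → c = 01000, weight = 1.
  m = 001 → c = 11111, weight = 5.
  m = 101 → c = 00100, weight = 1.
  m = 011 → c = 01100, weight = 2.
  m = 111 → c = 10111, weight = 4.
Tally weights:
  weight 0: 1 codewords.
  weight 1: 2 codewords.
  weight 2: 1 codewords.
  weight 3: 1 codewords.
  weight 4: 2 codewords.
  weight 5: 1 codewords.
Minimum distance d = smallest w > 0 with A_w > 0 = 1.
Sanity: Σ A_w = 8 = 2^3 = 8 ✓.


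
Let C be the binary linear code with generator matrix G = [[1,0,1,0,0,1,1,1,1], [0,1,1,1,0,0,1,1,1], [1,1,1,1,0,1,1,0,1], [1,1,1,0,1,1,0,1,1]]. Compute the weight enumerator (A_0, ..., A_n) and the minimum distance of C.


Weight distribution: A_0 = 1, A_3 = 4, A_4 = 3, A_5 = 2, A_6 = 4, A_7 = 2. Minimum distance d = 3.

Enumerate all 2^4 = 16 messages m ∈ F_2^4.
For each, compute codeword c = mG in F_2^9, then tally its weight.
  m = 0000 → c = 000000000, weight = 0.
  m = 1000 → c = 101001111, weight = 6.
  m = 0100 → c = 011100111, weight = 6.
  m = 1100 → c = 110101000, weight = 4.
  m = 0010 → c = 111101101, weight = 7.
  m = 1010 → c = 010100010, weight = 3.
  m = 0110 → c = 100001010, weight = 3.
  m = 1110 → c = 001000101, weight = 3.
  m = 0001 → c = 111011011, weight = 7.
  m = 1001 → c = 010010100, weight = 3.
  m = 0101 → c = 100111100, weight = 5.
  m = 1101 → c = 001110011, weight = 5.
  m = 0011 → c = 000110110, weight = 4.
  m = 1011 → c = 101111001, weight = 6.
  m = 0111 → c = 011010001, weight = 4.
  m = 1111 → c = 110011110, weight = 6.
Tally weights:
  weight 0: 1 codewords.
  weight 3: 4 codewords.
  weight 4: 3 codewords.
  weight 5: 2 codewords.
  weight 6: 4 codewords.
  weight 7: 2 codewords.
Minimum distance d = smallest w > 0 with A_w > 0 = 3.
Sanity: Σ A_w = 16 = 2^4 = 16 ✓.


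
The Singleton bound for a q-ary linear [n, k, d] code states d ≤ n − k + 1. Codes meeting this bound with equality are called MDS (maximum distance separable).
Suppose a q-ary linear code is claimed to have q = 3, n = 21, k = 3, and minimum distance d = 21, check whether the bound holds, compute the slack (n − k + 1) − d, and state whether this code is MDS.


Singleton RHS = n − k + 1 = 19, slack = -2, bound violated (no such code; not MDS).

Singleton bound: d ≤ n − k + 1.
Here n = 21, k = 3, so n − k + 1 = 19.
Given d = 21, check d ≤ 19: NO.
Slack = (n − k + 1) − d = -2.
The slack is negative: d = 21 exceeds n − k + 1 = 19 by 2, so the Singleton bound is violated and no linear [21, 3, 21]_3 code can exist. In particular it is not MDS (MDS requires d = n − k + 1 exactly).
Description: the claimed parameters are [21, 3, 21]_3; such a code would be impossible (violates the Singleton bound).


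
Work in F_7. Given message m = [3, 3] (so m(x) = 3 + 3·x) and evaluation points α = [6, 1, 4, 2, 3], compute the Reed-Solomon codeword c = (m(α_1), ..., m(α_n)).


c = [0, 6, 1, 2, 5]

Message polynomial: m(x) = 3 + 3·x (mod 7).
For each evaluation point α_i, compute m(α_i) mod 7:
  α_1 = 6: Horner steps 3 → 0, so m(6) = 0.
  α_2 = 1: Horner steps 3 → 6, so m(1) = 6.
  α_3 = 4: Horner steps 3 → 1, so m(4) = 1.
  α_4 = 2: Horner steps 3 → 2, so m(2) = 2.
  α_5 = 3: Horner steps 3 → 5, so m(3) = 5.
Codeword c = [0, 6, 1, 2, 5] ∈ F_7^5.


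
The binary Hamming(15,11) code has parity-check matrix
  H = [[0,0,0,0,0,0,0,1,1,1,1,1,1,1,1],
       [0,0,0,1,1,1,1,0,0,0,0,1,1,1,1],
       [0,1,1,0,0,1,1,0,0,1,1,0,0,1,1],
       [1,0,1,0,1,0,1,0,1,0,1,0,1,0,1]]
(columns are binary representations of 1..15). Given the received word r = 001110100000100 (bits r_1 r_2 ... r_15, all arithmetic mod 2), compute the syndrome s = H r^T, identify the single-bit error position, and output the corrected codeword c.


s = (1, 0, 0, 0)^T, error position = 8, corrected codeword c = 001110110000100

Compute s = H r^T mod 2 one row at a time:
  s_1 = 0 + 0 + 0 + 0 + 0 + 1 + 0 + 0 = 1 ≡ 1 (mod 2).
  s_2 = 1 + 1 + 0 + 1 + 0 + 1 + 0 + 0 = 4 ≡ 0 (mod 2).
  s_3 = 0 + 1 + 0 + 1 + 0 + 0 + 0 + 0 = 2 ≡ 0 (mod 2).
  s_4 = 0 + 1 + 1 + 1 + 0 + 0 + 1 + 0 = 4 ≡ 0 (mod 2).
s = (1, 0, 0, 0)^T — this equals column 8 of H (binary 1000), so error is at position 8.
Correct: flip bit 8 of r = 001110100000100 to get c = 001110110000100.


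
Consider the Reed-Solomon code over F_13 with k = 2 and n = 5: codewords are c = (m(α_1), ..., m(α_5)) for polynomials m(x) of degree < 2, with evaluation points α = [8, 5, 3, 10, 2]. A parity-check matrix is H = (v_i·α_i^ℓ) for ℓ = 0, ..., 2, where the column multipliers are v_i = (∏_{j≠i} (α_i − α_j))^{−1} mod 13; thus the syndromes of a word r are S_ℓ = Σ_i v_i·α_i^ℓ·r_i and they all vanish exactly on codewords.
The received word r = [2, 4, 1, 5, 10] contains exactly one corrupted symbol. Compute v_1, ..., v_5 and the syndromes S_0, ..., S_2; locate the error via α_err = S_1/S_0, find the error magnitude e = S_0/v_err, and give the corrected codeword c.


S = (4, 8, 3), error at position 5, error magnitude e = 4, c = [2, 4, 1, 5, 6].

Step 1: column multipliers v_i = (∏_{j≠i}(α_i − α_j))^{−1} mod 13.
  i = 1 (α = 8): (8−5)(8−3)(8−10)(8−2) = 3·5·(−2)·6 = −180 ≡ 2, so v_1 = 2^{−1} = 7 (mod 13).
  i = 2 (α = 5): (5−8)(5−3)(5−10)(5−2) = (−3)·2·(−5)·3 = 90 ≡ 12, so v_2 = 12^{−1} = 12 (mod 13).
  i = 3 (α = 3): (3−8)(3−5)(3−10)(3−2) = (−5)·(−2)·(−7)·1 = −70 ≡ 8, so v_3 = 8^{−1} = 5 (mod 13).
  i = 4 (α = 10): (10−8)(10−5)(10−3)(10−2) = 2·5·7·8 = 560 ≡ 1, so v_4 = 1^{−1} = 1 (mod 13).
  i = 5 (α = 2): (2−8)(2−5)(2−3)(2−10) = (−6)·(−3)·(−1)·(−8) = 144 ≡ 1, so v_5 = 1^{−1} = 1 (mod 13).
  v = [7, 12, 5, 1, 1].
Step 2: syndromes of r = [2, 4, 1, 5, 10] (all sums mod 13).
  S_0 = Σ v_i r_i = 7·2 + 12·4 + 5·1 + 1·5 + 1·10 = 82 ≡ 4.
  S_1 = Σ v_i α_i r_i = 7·8·2 + 12·5·4 + 5·3·1 + 1·10·5 + 1·2·10 = 437 ≡ 8.
  α_i^2 mod 13 = [12, 12, 9, 9, 4].
  S_2 = Σ v_i α_i^2 r_i = 7·12·2 + 12·12·4 + 5·9·1 + 1·9·5 + 1·4·10 = 874 ≡ 3.
  S = (4, 8, 3) ≠ 0, so r is not a codeword (an error is present).
Step 3: locate the error. For a single error e at position i, S_ℓ = v_i·e·α_i^ℓ, so α_err = S_1/S_0.
  S_0^{−1} = 4^{−1} = 10 (mod 13), so α_err = 8·10 = 80 ≡ 2 = α_5. Error position i = 5.
  Consistency check: S_2/S_1 = 3·5 = 15 ≡ 2 = α_err ✓ (single-error assumption holds).
Step 4: error magnitude e = S_0/v_5 = S_0·∏_{j≠5}(α_5 − α_j) = 4·1 = 4 ≡ 4 (mod 13).
Step 5: correct position 5: c_5 = r_5 − e = 10 − 4 ≡ 6 (mod 13). Hence c = [2, 4, 1, 5, 6].
  Check: interpolating c through the α_i gives m(x) = 3 + 8·x (degree < 2) with m(α_i) = c_i for every i, so c is indeed a codeword.


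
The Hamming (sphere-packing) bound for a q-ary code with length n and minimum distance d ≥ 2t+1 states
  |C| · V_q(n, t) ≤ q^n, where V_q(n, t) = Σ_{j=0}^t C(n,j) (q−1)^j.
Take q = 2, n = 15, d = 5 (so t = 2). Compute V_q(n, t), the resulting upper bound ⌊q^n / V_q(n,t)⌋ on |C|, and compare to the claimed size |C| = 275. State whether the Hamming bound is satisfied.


V_q(n, t) = 121, q^n = 32768, Hamming bound = 270, |C| = 275 > bound (violated).

Step 1: Compute V_q(n, t) = Σ_{j=0}^2 C(n, j) (q−1)^j.
  j = 0: C(15,0)·(1)^0 = 1·1 = 1.
  j = 1: C(15,1)·(1)^1 = 15·1 = 15.
  j = 2: C(15,2)·(1)^2 = 105·1 = 105.
  V_q(n, t) = 1 + 15 + 105 = 121.
Step 2: q^n = 2^15 = 32768.
Step 3: Hamming bound ⌊q^n / V_q(n,t)⌋ = ⌊32768/121⌋ = 270.
Step 4: Compare |C| = 275 to 270: violated.
The claimed |C| lies above the Hamming bound, so no 2-ary code of length 15 with d ≥ 5 can have 275 codewords.


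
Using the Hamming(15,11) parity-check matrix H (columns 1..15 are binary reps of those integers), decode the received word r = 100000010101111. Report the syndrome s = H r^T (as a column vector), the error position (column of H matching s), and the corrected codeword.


s = (0, 0, 1, 1)^T, error position = 3, corrected codeword c = 101000010101111

Compute s = H r^T mod 2 one row at a time:
  s_1 = 1 + 0 + 1 + 0 + 1 + 1 + 1 + 1 = 6 ≡ 0 (mod 2).
  s_2 = 0 + 0 + 0 + 0 + 1 + 1 + 1 + 1 = 4 ≡ 0 (mod 2).
  s_3 = 0 + 0 + 0 + 0 + 1 + 0 + 1 + 1 = 3 ≡ 1 (mod 2).
  s_4 = 1 + 0 + 0 + 0 + 0 + 0 + 1 + 1 = 3 ≡ 1 (mod 2).
s = (0, 0, 1, 1)^T — this equals column 3 of H (binary 0011), so error is at position 3.
Correct: flip bit 3 of r = 100000010101111 to get c = 101000010101111.


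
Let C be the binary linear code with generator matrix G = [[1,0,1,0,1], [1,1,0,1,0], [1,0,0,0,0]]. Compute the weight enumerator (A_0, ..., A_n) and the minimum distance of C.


Weight distribution: A_0 = 1, A_1 = 1, A_2 = 2, A_3 = 2, A_4 = 1, A_5 = 1. Minimum distance d = 1.

Enumerate all 2^3 = 8 messages m ∈ F_2^3.
For each, compute codeword c = mG in F_2^5, then tally its weight.
  m = 000 → c = 00000, weight = 0.
  m = 100 → c = 10101, weight = 3.
  m = 010 → c = 11010, weight = 3.
  m = 110 → c = 01111, weight = 4.
  m = 001 → c = 10000, weight = 1.
  m = 101 → c = 00101, weight = 2.
  m = 011 → c = 01010, weight = 2.
  m = 111 → c = 11111, weight = 5.
Tally weights:
  weight 0: 1 codewords.
  weight 1: 1 codewords.
  weight 2: 2 codewords.
  weight 3: 2 codewords.
  weight 4: 1 codewords.
  weight 5: 1 codewords.
Minimum distance d = smallest w > 0 with A_w > 0 = 1.
Sanity: Σ A_w = 8 = 2^3 = 8 ✓.


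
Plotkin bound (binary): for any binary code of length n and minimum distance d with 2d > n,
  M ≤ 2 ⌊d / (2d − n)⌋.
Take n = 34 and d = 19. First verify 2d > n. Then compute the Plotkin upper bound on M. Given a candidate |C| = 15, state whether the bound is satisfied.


Plotkin bound M ≤ 8; given |C| = 15 > bound (violated).

Check applicability: 2d = 38, n = 34.
2d − n = 4 > 0, so Plotkin applies.
Compute d/(2d−n) = 19/4 ≈ 4.7500.
⌊d/(2d−n)⌋ = 4.
Plotkin bound: M ≤ 2·4 = 8.
Given |C| = 15, check: VIOLATED.
This |C| is above the Plotkin bound, so no binary code with n = 34, d = 19 and 15 codewords exists.


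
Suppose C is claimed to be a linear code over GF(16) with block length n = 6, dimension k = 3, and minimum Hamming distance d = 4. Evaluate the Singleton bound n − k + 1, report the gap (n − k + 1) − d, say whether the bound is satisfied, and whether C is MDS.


Singleton RHS = n − k + 1 = 4, slack = 0, bound satisfied, MDS.

Singleton bound: d ≤ n − k + 1.
Here n = 6, k = 3, so n − k + 1 = 4.
Given d = 4, check d ≤ 4: YES.
Slack = (n − k + 1) − d = 0.
The code is MDS (slack = 0).
Description: the claimed parameters are [6, 3, 4]_16; such a code would be MDS (meets Singleton bound).


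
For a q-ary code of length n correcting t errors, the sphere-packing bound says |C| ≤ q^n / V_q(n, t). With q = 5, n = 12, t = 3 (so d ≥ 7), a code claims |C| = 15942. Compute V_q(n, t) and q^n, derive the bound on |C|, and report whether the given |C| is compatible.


V_q(n, t) = 15185, q^n = 244140625, Hamming bound = 16077, |C| = 15942 ≤ bound (satisfied).

Step 1: Compute V_q(n, t) = Σ_{j=0}^3 C(n, j) (q−1)^j.
  j = 0: C(12,0)·(4)^0 = 1·1 = 1.
  j = 1: C(12,1)·(4)^1 = 12·4 = 48.
  j = 2: C(12,2)·(4)^2 = 66·16 = 1056.
  j = 3: C(12,3)·(4)^3 = 220·64 = 14080.
  V_q(n, t) = 1 + 48 + 1056 + 14080 = 15185.
Step 2: q^n = 5^12 = 244140625.
Step 3: Hamming bound ⌊q^n / V_q(n,t)⌋ = ⌊244140625/15185⌋ = 16077.
Step 4: Compare |C| = 15942 to 16077: satisfied.
The claimed |C| lies below the Hamming bound.


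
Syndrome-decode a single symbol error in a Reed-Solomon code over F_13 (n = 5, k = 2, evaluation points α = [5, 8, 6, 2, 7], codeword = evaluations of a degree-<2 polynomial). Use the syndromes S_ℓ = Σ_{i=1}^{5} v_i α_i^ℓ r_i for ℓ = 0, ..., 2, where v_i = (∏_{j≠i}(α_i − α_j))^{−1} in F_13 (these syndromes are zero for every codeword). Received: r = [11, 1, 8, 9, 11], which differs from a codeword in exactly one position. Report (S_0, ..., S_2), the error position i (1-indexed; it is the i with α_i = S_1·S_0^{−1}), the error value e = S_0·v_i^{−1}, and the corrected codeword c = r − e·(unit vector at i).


S = (4, 7, 9), error at position 1, error magnitude e = 6, c = [5, 1, 8, 9, 11].

Step 1: column multipliers v_i = (∏_{j≠i}(α_i − α_j))^{−1} mod 13.
  i = 1 (α = 5): (5−8)(5−6)(5−2)(5−7) = (−3)·(−1)·3·(−2) = −18 ≡ 8, so v_1 = 8^{−1} = 5 (mod 13).
  i = 2 (α = 8): (8−5)(8−6)(8−2)(8−7) = 3·2·6·1 = 36 ≡ 10, so v_2 = 10^{−1} = 4 (mod 13).
  i = 3 (α = 6): (6−5)(6−8)(6−2)(6−7) = 1·(−2)·4·(−1) = 8 ≡ 8, so v_3 = 8^{−1} = 5 (mod 13).
  i = 4 (α = 2): (2−5)(2−8)(2−6)(2−7) = (−3)·(−6)·(−4)·(−5) = 360 ≡ 9, so v_4 = 9^{−1} = 3 (mod 13).
  i = 5 (α = 7): (7−5)(7−8)(7−6)(7−2) = 2·(−1)·1·5 = −10 ≡ 3, so v_5 = 3^{−1} = 9 (mod 13).
  v = [5, 4, 5, 3, 9].
Step 2: syndromes of r = [11, 1, 8, 9, 11] (all sums mod 13).
  S_0 = Σ v_i r_i = 5·11 + 4·1 + 5·8 + 3·9 + 9·11 = 225 ≡ 4.
  S_1 = Σ v_i α_i r_i = 5·5·11 + 4·8·1 + 5·6·8 + 3·2·9 + 9·7·11 = 1294 ≡ 7.
  α_i^2 mod 13 = [12, 12, 10, 4, 10].
  S_2 = Σ v_i α_i^2 r_i = 5·12·11 + 4·12·1 + 5·10·8 + 3·4·9 + 9·10·11 = 2206 ≡ 9.
  S = (4, 7, 9) ≠ 0, so r is not a codeword (an error is present).
Step 3: locate the error. For a single error e at position i, S_ℓ = v_i·e·α_i^ℓ, so α_err = S_1/S_0.
  S_0^{−1} = 4^{−1} = 10 (mod 13), so α_err = 7·10 = 70 ≡ 5 = α_1. Error position i = 1.
  Consistency check: S_2/S_1 = 9·2 = 18 ≡ 5 = α_err ✓ (single-error assumption holds).
Step 4: error magnitude e = S_0/v_1 = S_0·∏_{j≠1}(α_1 − α_j) = 4·8 = 32 ≡ 6 (mod 13).
Step 5: correct position 1: c_1 = r_1 − e = 11 − 6 ≡ 5 (mod 13). Hence c = [5, 1, 8, 9, 11].
  Check: interpolating c through the α_i gives m(x) = 3 + 3·x (degree < 2) with m(α_i) = c_i for every i, so c is indeed a codeword.


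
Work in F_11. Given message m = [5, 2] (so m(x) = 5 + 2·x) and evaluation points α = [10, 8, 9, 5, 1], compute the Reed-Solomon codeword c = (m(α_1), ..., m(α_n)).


c = [3, 10, 1, 4, 7]

Message polynomial: m(x) = 5 + 2·x (mod 11).
For each evaluation point α_i, compute m(α_i) mod 11:
  α_1 = 10: Horner steps 2 → 3, so m(10) = 3.
  α_2 = 8: Horner steps 2 → 10, so m(8) = 10.
  α_3 = 9: Horner steps 2 → 1, so m(9) = 1.
  α_4 = 5: Horner steps 2 → 4, so m(5) = 4.
  α_5 = 1: Horner steps 2 → 7, so m(1) = 7.
Codeword c = [3, 10, 1, 4, 7] ∈ F_11^5.


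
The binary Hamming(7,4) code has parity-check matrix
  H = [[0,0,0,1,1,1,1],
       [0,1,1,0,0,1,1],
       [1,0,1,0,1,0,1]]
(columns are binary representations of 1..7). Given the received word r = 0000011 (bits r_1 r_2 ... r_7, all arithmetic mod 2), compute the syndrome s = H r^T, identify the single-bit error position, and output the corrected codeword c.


s = (0, 0, 1)^T, error position = 1, corrected codeword c = 1000011

Compute s = H r^T mod 2 one row at a time:
  s_1 = 0 + 0 + 1 + 1 = 2 ≡ 0 (mod 2).
  s_2 = 0 + 0 + 1 + 1 = 2 ≡ 0 (mod 2).
  s_3 = 0 + 0 + 0 + 1 = 1 ≡ 1 (mod 2).
s = (0, 0, 1)^T — this equals column 1 of H (binary 001), so error is at position 1.
Correct: flip bit 1 of r = 0000011 to get c = 1000011.


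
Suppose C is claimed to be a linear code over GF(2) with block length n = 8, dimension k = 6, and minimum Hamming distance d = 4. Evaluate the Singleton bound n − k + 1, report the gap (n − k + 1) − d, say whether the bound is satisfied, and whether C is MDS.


Singleton RHS = n − k + 1 = 3, slack = -1, bound violated (no such code; not MDS).

Singleton bound: d ≤ n − k + 1.
Here n = 8, k = 6, so n − k + 1 = 3.
Given d = 4, check d ≤ 3: NO.
Slack = (n − k + 1) − d = -1.
The slack is negative: d = 4 exceeds n − k + 1 = 3 by 1, so the Singleton bound is violated and no linear [8, 6, 4]_2 code can exist. In particular it is not MDS (MDS requires d = n − k + 1 exactly).
Description: the claimed parameters are [8, 6, 4]_2; such a code would be impossible (violates the Singleton bound).


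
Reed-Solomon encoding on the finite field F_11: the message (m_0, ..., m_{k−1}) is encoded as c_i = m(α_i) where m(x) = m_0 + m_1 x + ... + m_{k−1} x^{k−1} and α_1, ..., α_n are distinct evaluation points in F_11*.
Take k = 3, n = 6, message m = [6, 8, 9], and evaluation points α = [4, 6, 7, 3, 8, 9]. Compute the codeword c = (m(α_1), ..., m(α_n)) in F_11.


c = [6, 4, 8, 1, 8, 4]

Message polynomial: m(x) = 6 + 8·x + 9·x^2 (mod 11).
For each evaluation point α_i, compute m(α_i) mod 11:
  α_1 = 4: Horner steps 9 → 0 → 6, so m(4) = 6.
  α_2 = 6: Horner steps 9 → 7 → 4, so m(6) = 4.
  α_3 = 7: Horner steps 9 → 5 → 8, so m(7) = 8.
  α_4 = 3: Horner steps 9 → 2 → 1, so m(3) = 1.
  α_5 = 8: Horner steps 9 → 3 → 8, so m(8) = 8.
  α_6 = 9: Horner steps 9 → 1 → 4, so m(9) = 4.
Codeword c = [6, 4, 8, 1, 8, 4] ∈ F_11^6.


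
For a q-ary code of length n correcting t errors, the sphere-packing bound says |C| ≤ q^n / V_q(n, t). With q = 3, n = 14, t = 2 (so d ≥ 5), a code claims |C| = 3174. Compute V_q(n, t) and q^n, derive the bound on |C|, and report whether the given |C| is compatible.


V_q(n, t) = 393, q^n = 4782969, Hamming bound = 12170, |C| = 3174 ≤ bound (satisfied).

Step 1: Compute V_q(n, t) = Σ_{j=0}^2 C(n, j) (q−1)^j.
  j = 0: C(14,0)·(2)^0 = 1·1 = 1.
  j = 1: C(14,1)·(2)^1 = 14·2 = 28.
  j = 2: C(14,2)·(2)^2 = 91·4 = 364.
  V_q(n, t) = 1 + 28 + 364 = 393.
Step 2: q^n = 3^14 = 4782969.
Step 3: Hamming bound ⌊q^n / V_q(n,t)⌋ = ⌊4782969/393⌋ = 12170.
Step 4: Compare |C| = 3174 to 12170: satisfied.
The claimed |C| lies below the Hamming bound.


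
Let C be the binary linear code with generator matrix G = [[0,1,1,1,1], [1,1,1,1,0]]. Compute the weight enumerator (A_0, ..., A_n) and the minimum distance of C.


Weight distribution: A_0 = 1, A_2 = 1, A_4 = 2. Minimum distance d = 2.

Enumerate all 2^2 = 4 messages m ∈ F_2^2.
For each, compute codeword c = mG in F_2^5, then tally its weight.
  m = 00 → c = 00000, weight = 0.
  m = 10 → c = 01111, weight = 4.
  m = 01 → c = 11110, weight = 4.
  m = 11 → c = 10001, weight = 2.
Tally weights:
  weight 0: 1 codewords.
  weight 2: 1 codewords.
  weight 4: 2 codewords.
Minimum distance d = smallest w > 0 with A_w > 0 = 2.
Sanity: Σ A_w = 4 = 2^2 = 4 ✓.


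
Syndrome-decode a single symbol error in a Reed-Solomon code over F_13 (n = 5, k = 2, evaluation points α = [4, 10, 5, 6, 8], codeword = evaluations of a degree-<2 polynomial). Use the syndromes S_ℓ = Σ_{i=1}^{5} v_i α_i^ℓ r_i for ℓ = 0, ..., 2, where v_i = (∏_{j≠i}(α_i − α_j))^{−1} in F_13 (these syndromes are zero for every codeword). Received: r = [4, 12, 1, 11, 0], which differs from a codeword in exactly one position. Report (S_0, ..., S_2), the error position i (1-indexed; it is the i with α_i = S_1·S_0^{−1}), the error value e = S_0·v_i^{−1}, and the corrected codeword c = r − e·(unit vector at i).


S = (2, 3, 11), error at position 5, error magnitude e = 8, c = [4, 12, 1, 11, 5].

Step 1: column multipliers v_i = (∏_{j≠i}(α_i − α_j))^{−1} mod 13.
  i = 1 (α = 4): (4−10)(4−5)(4−6)(4−8) = (−6)·(−1)·(−2)·(−4) = 48 ≡ 9, so v_1 = 9^{−1} = 3 (mod 13).
  i = 2 (α = 10): (10−4)(10−5)(10−6)(10−8) = 6·5·4·2 = 240 ≡ 6, so v_2 = 6^{−1} = 11 (mod 13).
  i = 3 (α = 5): (5−4)(5−10)(5−6)(5−8) = 1·(−5)·(−1)·(−3) = −15 ≡ 11, so v_3 = 11^{−1} = 6 (mod 13).
  i = 4 (α = 6): (6−4)(6−10)(6−5)(6−8) = 2·(−4)·1·(−2) = 16 ≡ 3, so v_4 = 3^{−1} = 9 (mod 13).
  i = 5 (α = 8): (8−4)(8−10)(8−5)(8−6) = 4·(−2)·3·2 = −48 ≡ 4, so v_5 = 4^{−1} = 10 (mod 13).
  v = [3, 11, 6, 9, 10].
Step 2: syndromes of r = [4, 12, 1, 11, 0] (all sums mod 13).
  S_0 = Σ v_i r_i = 3·4 + 11·12 + 6·1 + 9·11 + 10·0 = 249 ≡ 2.
  S_1 = Σ v_i α_i r_i = 3·4·4 + 11·10·12 + 6·5·1 + 9·6·11 + 10·8·0 = 1992 ≡ 3.
  α_i^2 mod 13 = [3, 9, 12, 10, 12].
  S_2 = Σ v_i α_i^2 r_i = 3·3·4 + 11·9·12 + 6·12·1 + 9·10·11 + 10·12·0 = 2286 ≡ 11.
  S = (2, 3, 11) ≠ 0, so r is not a codeword (an error is present).
Step 3: locate the error. For a single error e at position i, S_ℓ = v_i·e·α_i^ℓ, so α_err = S_1/S_0.
  S_0^{−1} = 2^{−1} = 7 (mod 13), so α_err = 3·7 = 21 ≡ 8 = α_5. Error position i = 5.
  Consistency check: S_2/S_1 = 11·9 = 99 ≡ 8 = α_err ✓ (single-error assumption holds).
Step 4: error magnitude e = S_0/v_5 = S_0·∏_{j≠5}(α_5 − α_j) = 2·4 = 8 ≡ 8 (mod 13).
Step 5: correct position 5: c_5 = r_5 − e = 0 − 8 ≡ 5 (mod 13). Hence c = [4, 12, 1, 11, 5].
  Check: interpolating c through the α_i gives m(x) = 3 + 10·x (degree < 2) with m(α_i) = c_i for every i, so c is indeed a codeword.


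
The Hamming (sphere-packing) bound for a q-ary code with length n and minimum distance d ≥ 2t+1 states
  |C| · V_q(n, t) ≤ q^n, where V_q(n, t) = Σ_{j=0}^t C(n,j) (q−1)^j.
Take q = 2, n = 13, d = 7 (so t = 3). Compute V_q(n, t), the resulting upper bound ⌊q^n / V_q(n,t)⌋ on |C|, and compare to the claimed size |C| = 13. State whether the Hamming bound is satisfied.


V_q(n, t) = 378, q^n = 8192, Hamming bound = 21, |C| = 13 ≤ bound (satisfied).

Step 1: Compute V_q(n, t) = Σ_{j=0}^3 C(n, j) (q−1)^j.
  j = 0: C(13,0)·(1)^0 = 1·1 = 1.
  j = 1: C(13,1)·(1)^1 = 13·1 = 13.
  j = 2: C(13,2)·(1)^2 = 78·1 = 78.
  j = 3: C(13,3)·(1)^3 = 286·1 = 286.
  V_q(n, t) = 1 + 13 + 78 + 286 = 378.
Step 2: q^n = 2^13 = 8192.
Step 3: Hamming bound ⌊q^n / V_q(n,t)⌋ = ⌊8192/378⌋ = 21.
Step 4: Compare |C| = 13 to 21: satisfied.
The claimed |C| lies below the Hamming bound.


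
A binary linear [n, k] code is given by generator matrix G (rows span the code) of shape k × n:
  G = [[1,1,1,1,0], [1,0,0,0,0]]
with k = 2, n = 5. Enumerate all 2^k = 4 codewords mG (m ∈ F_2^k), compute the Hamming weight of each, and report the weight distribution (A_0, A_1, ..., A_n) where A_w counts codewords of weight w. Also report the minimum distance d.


Weight distribution: A_0 = 1, A_1 = 1, A_3 = 1, A_4 = 1. Minimum distance d = 1.

Enumerate all 2^2 = 4 messages m ∈ F_2^2.
For each, compute codeword c = mG in F_2^5, then tally its weight.
  m = 00 → c = 00000, weight = 0.
  m = 10 → c = 11110, weight = 4.
  m = 01 → c = 10000, weight = 1.
  m = 11 → c = 01110, weight = 3.
Tally weights:
  weight 0: 1 codewords.
  weight 1: 1 codewords.
  weight 3: 1 codewords.
  weight 4: 1 codewords.
Minimum distance d = smallest w > 0 with A_w > 0 = 1.
Sanity: Σ A_w = 4 = 2^2 = 4 ✓.


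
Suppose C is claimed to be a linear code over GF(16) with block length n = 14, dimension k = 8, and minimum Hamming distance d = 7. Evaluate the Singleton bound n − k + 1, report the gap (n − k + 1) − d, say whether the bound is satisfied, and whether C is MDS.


Singleton RHS = n − k + 1 = 7, slack = 0, bound satisfied, MDS.

Singleton bound: d ≤ n − k + 1.
Here n = 14, k = 8, so n − k + 1 = 7.
Given d = 7, check d ≤ 7: YES.
Slack = (n − k + 1) − d = 0.
The code is MDS (slack = 0).
Description: the claimed parameters are [14, 8, 7]_16; such a code would be MDS (meets Singleton bound).


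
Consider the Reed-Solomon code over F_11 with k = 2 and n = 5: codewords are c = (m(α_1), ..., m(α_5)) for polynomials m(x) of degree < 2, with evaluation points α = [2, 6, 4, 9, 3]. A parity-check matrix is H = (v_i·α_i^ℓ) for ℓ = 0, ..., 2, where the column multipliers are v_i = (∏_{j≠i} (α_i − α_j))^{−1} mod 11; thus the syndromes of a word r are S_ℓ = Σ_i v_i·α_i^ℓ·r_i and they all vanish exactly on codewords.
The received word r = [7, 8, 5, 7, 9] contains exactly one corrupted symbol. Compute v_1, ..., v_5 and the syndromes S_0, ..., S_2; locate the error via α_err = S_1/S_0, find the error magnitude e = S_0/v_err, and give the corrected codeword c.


S = (5, 10, 9), error at position 1, error magnitude e = 5, c = [2, 8, 5, 7, 9].

Step 1: column multipliers v_i = (∏_{j≠i}(α_i − α_j))^{−1} mod 11.
  i = 1 (α = 2): (2−6)(2−4)(2−9)(2−3) = (−4)·(−2)·(−7)·(−1) = 56 ≡ 1, so v_1 = 1^{−1} = 1 (mod 11).
  i = 2 (α = 6): (6−2)(6−4)(6−9)(6−3) = 4·2·(−3)·3 = −72 ≡ 5, so v_2 = 5^{−1} = 9 (mod 11).
  i = 3 (α = 4): (4−2)(4−6)(4−9)(4−3) = 2·(−2)·(−5)·1 = 20 ≡ 9, so v_3 = 9^{−1} = 5 (mod 11).
  i = 4 (α = 9): (9−2)(9−6)(9−4)(9−3) = 7·3·5·6 = 630 ≡ 3, so v_4 = 3^{−1} = 4 (mod 11).
  i = 5 (α = 3): (3−2)(3−6)(3−4)(3−9) = 1·(−3)·(−1)·(−6) = −18 ≡ 4, so v_5 = 4^{−1} = 3 (mod 11).
  v = [1, 9, 5, 4, 3].
Step 2: syndromes of r = [7, 8, 5, 7, 9] (all sums mod 11).
  S_0 = Σ v_i r_i = 1·7 + 9·8 + 5·5 + 4·7 + 3·9 = 159 ≡ 5.
  S_1 = Σ v_i α_i r_i = 1·2·7 + 9·6·8 + 5·4·5 + 4·9·7 + 3·3·9 = 879 ≡ 10.
  α_i^2 mod 11 = [4, 3, 5, 4, 9].
  S_2 = Σ v_i α_i^2 r_i = 1·4·7 + 9·3·8 + 5·5·5 + 4·4·7 + 3·9·9 = 724 ≡ 9.
  S = (5, 10, 9) ≠ 0, so r is not a codeword (an error is present).
Step 3: locate the error. For a single error e at position i, S_ℓ = v_i·e·α_i^ℓ, so α_err = S_1/S_0.
  S_0^{−1} = 5^{−1} = 9 (mod 11), so α_err = 10·9 = 90 ≡ 2 = α_1. Error position i = 1.
  Consistency check: S_2/S_1 = 9·10 = 90 ≡ 2 = α_err ✓ (single-error assumption holds).
Step 4: error magnitude e = S_0/v_1 = S_0·∏_{j≠1}(α_1 − α_j) = 5·1 = 5 ≡ 5 (mod 11).
Step 5: correct position 1: c_1 = r_1 − e = 7 − 5 ≡ 2 (mod 11). Hence c = [2, 8, 5, 7, 9].
  Check: interpolating c through the α_i gives m(x) = 10 + 7·x (degree < 2) with m(α_i) = c_i for every i, so c is indeed a codeword.


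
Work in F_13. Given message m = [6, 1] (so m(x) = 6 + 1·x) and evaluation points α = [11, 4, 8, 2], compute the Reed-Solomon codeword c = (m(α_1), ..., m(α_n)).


c = [4, 10, 1, 8]

Message polynomial: m(x) = 6 + 1·x (mod 13).
For each evaluation point α_i, compute m(α_i) mod 13:
  α_1 = 11: Horner steps 1 → 4, so m(11) = 4.
  α_2 = 4: Horner steps 1 → 10, so m(4) = 10.
  α_3 = 8: Horner steps 1 → 1, so m(8) = 1.
  α_4 = 2: Horner steps 1 → 8, so m(2) = 8.
Codeword c = [4, 10, 1, 8] ∈ F_13^4.


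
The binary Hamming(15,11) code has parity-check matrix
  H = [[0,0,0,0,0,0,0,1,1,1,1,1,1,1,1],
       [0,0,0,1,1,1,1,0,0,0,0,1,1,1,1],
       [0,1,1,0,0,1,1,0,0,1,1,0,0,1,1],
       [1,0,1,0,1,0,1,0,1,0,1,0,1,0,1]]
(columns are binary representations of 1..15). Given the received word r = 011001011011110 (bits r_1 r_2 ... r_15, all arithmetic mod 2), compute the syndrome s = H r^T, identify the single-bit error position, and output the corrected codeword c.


s = (0, 0, 1, 0)^T, error position = 2, corrected codeword c = 001001011011110

Compute s = H r^T mod 2 one row at a time:
  s_1 = 1 + 1 + 0 + 1 + 1 + 1 + 1 + 0 = 6 ≡ 0 (mod 2).
  s_2 = 0 + 0 + 1 + 0 + 1 + 1 + 1 + 0 = 4 ≡ 0 (mod 2).
  s_3 = 1 + 1 + 1 + 0 + 0 + 1 + 1 + 0 = 5 ≡ 1 (mod 2).
  s_4 = 0 + 1 + 0 + 0 + 1 + 1 + 1 + 0 = 4 ≡ 0 (mod 2).
s = (0, 0, 1, 0)^T — this equals column 2 of H (binary 0010), so error is at position 2.
Correct: flip bit 2 of r = 011001011011110 to get c = 001001011011110.


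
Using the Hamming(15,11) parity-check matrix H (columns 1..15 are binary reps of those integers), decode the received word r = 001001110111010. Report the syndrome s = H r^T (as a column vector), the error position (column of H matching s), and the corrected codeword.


s = (1, 0, 0, 1)^T, error position = 9, corrected codeword c = 001001111111010

Compute s = H r^T mod 2 one row at a time:
  s_1 = 1 + 0 + 1 + 1 + 1 + 0 + 1 + 0 = 5 ≡ 1 (mod 2).
  s_2 = 0 + 0 + 1 + 1 + 1 + 0 + 1 + 0 = 4 ≡ 0 (mod 2).
  s_3 = 0 + 1 + 1 + 1 + 1 + 1 + 1 + 0 = 6 ≡ 0 (mod 2).
  s_4 = 0 + 1 + 0 + 1 + 0 + 1 + 0 + 0 = 3 ≡ 1 (mod 2).
s = (1, 0, 0, 1)^T — this equals column 9 of H (binary 1001), so error is at position 9.
Correct: flip bit 9 of r = 001001110111010 to get c = 001001111111010.


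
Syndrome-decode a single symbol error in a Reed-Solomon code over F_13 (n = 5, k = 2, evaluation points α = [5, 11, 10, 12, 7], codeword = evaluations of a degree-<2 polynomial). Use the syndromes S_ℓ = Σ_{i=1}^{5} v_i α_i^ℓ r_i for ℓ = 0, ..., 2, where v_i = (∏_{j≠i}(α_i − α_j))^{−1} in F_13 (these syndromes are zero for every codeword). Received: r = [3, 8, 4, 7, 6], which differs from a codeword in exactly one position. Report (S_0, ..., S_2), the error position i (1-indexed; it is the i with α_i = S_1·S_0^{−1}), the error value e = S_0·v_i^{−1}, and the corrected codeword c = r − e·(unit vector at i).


S = (11, 4, 5), error at position 2, error magnitude e = 9, c = [3, 12, 4, 7, 6].

Step 1: column multipliers v_i = (∏_{j≠i}(α_i − α_j))^{−1} mod 13.
  i = 1 (α = 5): (5−11)(5−10)(5−12)(5−7) = (−6)·(−5)·(−7)·(−2) = 420 ≡ 4, so v_1 = 4^{−1} = 10 (mod 13).
  i = 2 (α = 11): (11−5)(11−10)(11−12)(11−7) = 6·1·(−1)·4 = −24 ≡ 2, so v_2 = 2^{−1} = 7 (mod 13).
  i = 3 (α = 10): (10−5)(10−11)(10−12)(10−7) = 5·(−1)·(−2)·3 = 30 ≡ 4, so v_3 = 4^{−1} = 10 (mod 13).
  i = 4 (α = 12): (12−5)(12−11)(12−10)(12−7) = 7·1·2·5 = 70 ≡ 5, so v_4 = 5^{−1} = 8 (mod 13).
  i = 5 (α = 7): (7−5)(7−11)(7−10)(7−12) = 2·(−4)·(−3)·(−5) = −120 ≡ 10, so v_5 = 10^{−1} = 4 (mod 13).
  v = [10, 7, 10, 8, 4].
Step 2: syndromes of r = [3, 8, 4, 7, 6] (all sums mod 13).
  S_0 = Σ v_i r_i = 10·3 + 7·8 + 10·4 + 8·7 + 4·6 = 206 ≡ 11.
  S_1 = Σ v_i α_i r_i = 10·5·3 + 7·11·8 + 10·10·4 + 8·12·7 + 4·7·6 = 2006 ≡ 4.
  α_i^2 mod 13 = [12, 4, 9, 1, 10].
  S_2 = Σ v_i α_i^2 r_i = 10·12·3 + 7·4·8 + 10·9·4 + 8·1·7 + 4·10·6 = 1240 ≡ 5.
  S = (11, 4, 5) ≠ 0, so r is not a codeword (an error is present).
Step 3: locate the error. For a single error e at position i, S_ℓ = v_i·e·α_i^ℓ, so α_err = S_1/S_0.
  S_0^{−1} = 11^{−1} = 6 (mod 13), so α_err = 4·6 = 24 ≡ 11 = α_2. Error position i = 2.
  Consistency check: S_2/S_1 = 5·10 = 50 ≡ 11 = α_err ✓ (single-error assumption holds).
Step 4: error magnitude e = S_0/v_2 = S_0·∏_{j≠2}(α_2 − α_j) = 11·2 = 22 ≡ 9 (mod 13).
Step 5: correct position 2: c_2 = r_2 − e = 8 − 9 ≡ 12 (mod 13). Hence c = [3, 12, 4, 7, 6].
  Check: interpolating c through the α_i gives m(x) = 2 + 8·x (degree < 2) with m(α_i) = c_i for every i, so c is indeed a codeword.


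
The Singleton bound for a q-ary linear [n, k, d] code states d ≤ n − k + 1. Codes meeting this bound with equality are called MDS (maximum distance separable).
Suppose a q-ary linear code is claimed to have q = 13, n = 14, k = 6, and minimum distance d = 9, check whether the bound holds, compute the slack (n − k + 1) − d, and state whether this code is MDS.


Singleton RHS = n − k + 1 = 9, slack = 0, bound satisfied, MDS.

Singleton bound: d ≤ n − k + 1.
Here n = 14, k = 6, so n − k + 1 = 9.
Given d = 9, check d ≤ 9: YES.
Slack = (n − k + 1) − d = 0.
The code is MDS (slack = 0).
Description: the claimed parameters are [14, 6, 9]_13; such a code would be MDS (meets Singleton bound).


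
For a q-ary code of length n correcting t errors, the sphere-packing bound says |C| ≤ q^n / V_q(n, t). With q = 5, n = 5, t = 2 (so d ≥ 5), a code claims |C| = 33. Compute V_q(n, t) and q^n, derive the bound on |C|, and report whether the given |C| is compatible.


V_q(n, t) = 181, q^n = 3125, Hamming bound = 17, |C| = 33 > bound (violated).

Step 1: Compute V_q(n, t) = Σ_{j=0}^2 C(n, j) (q−1)^j.
  j = 0: C(5,0)·(4)^0 = 1·1 = 1.
  j = 1: C(5,1)·(4)^1 = 5·4 = 20.
  j = 2: C(5,2)·(4)^2 = 10·16 = 160.
  V_q(n, t) = 1 + 20 + 160 = 181.
Step 2: q^n = 5^5 = 3125.
Step 3: Hamming bound ⌊q^n / V_q(n,t)⌋ = ⌊3125/181⌋ = 17.
Step 4: Compare |C| = 33 to 17: violated.
The claimed |C| lies above the Hamming bound, so no 5-ary code of length 5 with d ≥ 5 can have 33 codewords.


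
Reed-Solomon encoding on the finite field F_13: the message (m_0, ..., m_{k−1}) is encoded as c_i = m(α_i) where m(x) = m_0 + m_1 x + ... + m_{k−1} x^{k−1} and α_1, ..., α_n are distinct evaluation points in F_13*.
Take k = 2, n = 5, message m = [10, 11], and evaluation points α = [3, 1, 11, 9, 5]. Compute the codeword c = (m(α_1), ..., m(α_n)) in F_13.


c = [4, 8, 1, 5, 0]

Message polynomial: m(x) = 10 + 11·x (mod 13).
For each evaluation point α_i, compute m(α_i) mod 13:
  α_1 = 3: Horner steps 11 → 4, so m(3) = 4.
  α_2 = 1: Horner steps 11 → 8, so m(1) = 8.
  α_3 = 11: Horner steps 11 → 1, so m(11) = 1.
  α_4 = 9: Horner steps 11 → 5, so m(9) = 5.
  α_5 = 5: Horner steps 11 → 0, so m(5) = 0.
Codeword c = [4, 8, 1, 5, 0] ∈ F_13^5.


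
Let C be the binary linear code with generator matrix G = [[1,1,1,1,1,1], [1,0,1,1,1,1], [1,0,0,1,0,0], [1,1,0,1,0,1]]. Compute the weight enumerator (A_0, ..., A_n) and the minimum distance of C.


Weight distribution: A_0 = 1, A_1 = 2, A_2 = 3, A_3 = 4, A_4 = 3, A_5 = 2, A_6 = 1. Minimum distance d = 1.

Enumerate all 2^4 = 16 messages m ∈ F_2^4.
For each, compute codeword c = mG in F_2^6, then tally its weight.
  m = 0000 → c = 000000, weight = 0.
  m = 1000 → c = 111111, weight = 6.
  m = 0100 → c = 101111, weight = 5.
  m = 1100 → c = 010000, weight = 1.
  m = 0010 → c = 100100, weight = 2.
  m = 1010 → c = 011011, weight = 4.
  m = 0110 → c = 001011, weight = 3.
  m = 1110 → c = 110100, weight = 3.
  m = 0001 → c = 110101, weight = 4.
  m = 1001 → c = 001010, weight = 2.
  m = 0101 → c = 011010, weight = 3.
  m = 1101 → c = 100101, weight = 3.
  m = 0011 → c = 010001, weight = 2.
  m = 1011 → c = 101110, weight = 4.
  m = 0111 → c = 111110, weight = 5.
  m = 1111 → c = 000001, weight = 1.
Tally weights:
  weight 0: 1 codewords.
  weight 1: 2 codewords.
  weight 2: 3 codewords.
  weight 3: 4 codewords.
  weight 4: 3 codewords.
  weight 5: 2 codewords.
  weight 6: 1 codewords.
Minimum distance d = smallest w > 0 with A_w > 0 = 1.
Sanity: Σ A_w = 16 = 2^4 = 16 ✓.


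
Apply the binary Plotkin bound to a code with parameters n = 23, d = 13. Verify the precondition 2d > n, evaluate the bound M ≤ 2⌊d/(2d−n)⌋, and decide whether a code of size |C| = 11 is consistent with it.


Plotkin bound M ≤ 8; given |C| = 11 > bound (violated).

Check applicability: 2d = 26, n = 23.
2d − n = 3 > 0, so Plotkin applies.
Compute d/(2d−n) = 13/3 ≈ 4.3333.
⌊d/(2d−n)⌋ = 4.
Plotkin bound: M ≤ 2·4 = 8.
Given |C| = 11, check: VIOLATED.
This |C| is above the Plotkin bound, so no binary code with n = 23, d = 13 and 11 codewords exists.


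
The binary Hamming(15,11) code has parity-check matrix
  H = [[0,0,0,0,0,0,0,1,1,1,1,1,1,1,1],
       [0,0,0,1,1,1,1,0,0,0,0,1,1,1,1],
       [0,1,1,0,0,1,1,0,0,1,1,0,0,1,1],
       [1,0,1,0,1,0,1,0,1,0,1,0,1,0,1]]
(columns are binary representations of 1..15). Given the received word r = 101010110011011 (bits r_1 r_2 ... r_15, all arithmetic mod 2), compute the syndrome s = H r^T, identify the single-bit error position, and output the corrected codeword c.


s = (1, 1, 1, 0)^T, error position = 14, corrected codeword c = 101010110011001

Compute s = H r^T mod 2 one row at a time:
  s_1 = 1 + 0 + 0 + 1 + 1 + 0 + 1 + 1 = 5 ≡ 1 (mod 2).
  s_2 = 0 + 1 + 0 + 1 + 1 + 0 + 1 + 1 = 5 ≡ 1 (mod 2).
  s_3 = 0 + 1 + 0 + 1 + 0 + 1 + 1 + 1 = 5 ≡ 1 (mod 2).
  s_4 = 1 + 1 + 1 + 1 + 0 + 1 + 0 + 1 = 6 ≡ 0 (mod 2).
s = (1, 1, 1, 0)^T — this equals column 14 of H (binary 1110), so error is at position 14.
Correct: flip bit 14 of r = 101010110011011 to get c = 101010110011001.


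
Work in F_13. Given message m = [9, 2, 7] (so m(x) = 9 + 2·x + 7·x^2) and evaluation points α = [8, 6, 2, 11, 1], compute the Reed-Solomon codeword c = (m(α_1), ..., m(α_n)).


c = [5, 0, 2, 7, 5]

Message polynomial: m(x) = 9 + 2·x + 7·x^2 (mod 13).
For each evaluation point α_i, compute m(α_i) mod 13:
  α_1 = 8: Horner steps 7 → 6 → 5, so m(8) = 5.
  α_2 = 6: Horner steps 7 → 5 → 0, so m(6) = 0.
  α_3 = 2: Horner steps 7 → 3 → 2, so m(2) = 2.
  α_4 = 11: Horner steps 7 → 1 → 7, so m(11) = 7.
  α_5 = 1: Horner steps 7 → 9 → 5, so m(1) = 5.
Codeword c = [5, 0, 2, 7, 5] ∈ F_13^5.


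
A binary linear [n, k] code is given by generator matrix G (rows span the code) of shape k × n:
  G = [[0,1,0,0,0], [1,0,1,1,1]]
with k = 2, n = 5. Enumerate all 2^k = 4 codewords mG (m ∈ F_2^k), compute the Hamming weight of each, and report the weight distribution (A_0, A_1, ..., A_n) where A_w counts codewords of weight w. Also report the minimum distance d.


Weight distribution: A_0 = 1, A_1 = 1, A_4 = 1, A_5 = 1. Minimum distance d = 1.

Enumerate all 2^2 = 4 messages m ∈ F_2^2.
For each, compute codeword c = mG in F_2^5, then tally its weight.
  m = 00 → c = 00000, weight = 0.
  m = 10 → c = 01000, weight = 1.
  m = 01 → c = 10111, weight = 4.
  m = 11 → c = 11111, weight = 5.
Tally weights:
  weight 0: 1 codewords.
  weight 1: 1 codewords.
  weight 4: 1 codewords.
  weight 5: 1 codewords.
Minimum distance d = smallest w > 0 with A_w > 0 = 1.
Sanity: Σ A_w = 4 = 2^2 = 4 ✓.


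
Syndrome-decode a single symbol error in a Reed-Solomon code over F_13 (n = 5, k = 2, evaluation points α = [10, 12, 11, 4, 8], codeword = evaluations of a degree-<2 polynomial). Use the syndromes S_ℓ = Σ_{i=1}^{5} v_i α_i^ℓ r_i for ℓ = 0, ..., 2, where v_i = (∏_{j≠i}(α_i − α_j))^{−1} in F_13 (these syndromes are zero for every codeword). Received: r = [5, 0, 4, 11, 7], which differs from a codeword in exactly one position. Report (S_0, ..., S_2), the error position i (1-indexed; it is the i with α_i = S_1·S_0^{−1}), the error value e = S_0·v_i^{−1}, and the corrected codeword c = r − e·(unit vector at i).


S = (3, 10, 3), error at position 2, error magnitude e = 10, c = [5, 3, 4, 11, 7].

Step 1: column multipliers v_i = (∏_{j≠i}(α_i − α_j))^{−1} mod 13.
  i = 1 (α = 10): (10−12)(10−11)(10−4)(10−8) = (−2)·(−1)·6·2 = 24 ≡ 11, so v_1 = 11^{−1} = 6 (mod 13).
  i = 2 (α = 12): (12−10)(12−11)(12−4)(12−8) = 2·1·8·4 = 64 ≡ 12, so v_2 = 12^{−1} = 12 (mod 13).
  i = 3 (α = 11): (11−10)(11−12)(11−4)(11−8) = 1·(−1)·7·3 = −21 ≡ 5, so v_3 = 5^{−1} = 8 (mod 13).
  i = 4 (α = 4): (4−10)(4−12)(4−11)(4−8) = (−6)·(−8)·(−7)·(−4) = 1344 ≡ 5, so v_4 = 5^{−1} = 8 (mod 13).
  i = 5 (α = 8): (8−10)(8−12)(8−11)(8−4) = (−2)·(−4)·(−3)·4 = −96 ≡ 8, so v_5 = 8^{−1} = 5 (mod 13).
  v = [6, 12, 8, 8, 5].
Step 2: syndromes of r = [5, 0, 4, 11, 7] (all sums mod 13).
  S_0 = Σ v_i r_i = 6·5 + 12·0 + 8·4 + 8·11 + 5·7 = 185 ≡ 3.
  S_1 = Σ v_i α_i r_i = 6·10·5 + 12·12·0 + 8·11·4 + 8·4·11 + 5·8·7 = 1284 ≡ 10.
  α_i^2 mod 13 = [9, 1, 4, 3, 12].
  S_2 = Σ v_i α_i^2 r_i = 6·9·5 + 12·1·0 + 8·4·4 + 8·3·11 + 5·12·7 = 1082 ≡ 3.
  S = (3, 10, 3) ≠ 0, so r is not a codeword (an error is present).
Step 3: locate the error. For a single error e at position i, S_ℓ = v_i·e·α_i^ℓ, so α_err = S_1/S_0.
  S_0^{−1} = 3^{−1} = 9 (mod 13), so α_err = 10·9 = 90 ≡ 12 = α_2. Error position i = 2.
  Consistency check: S_2/S_1 = 3·4 = 12 ≡ 12 = α_err ✓ (single-error assumption holds).
Step 4: error magnitude e = S_0/v_2 = S_0·∏_{j≠2}(α_2 − α_j) = 3·12 = 36 ≡ 10 (mod 13).
Step 5: correct position 2: c_2 = r_2 − e = 0 − 10 ≡ 3 (mod 13). Hence c = [5, 3, 4, 11, 7].
  Check: interpolating c through the α_i gives m(x) = 2 + 12·x (degree < 2) with m(α_i) = c_i for every i, so c is indeed a codeword.
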